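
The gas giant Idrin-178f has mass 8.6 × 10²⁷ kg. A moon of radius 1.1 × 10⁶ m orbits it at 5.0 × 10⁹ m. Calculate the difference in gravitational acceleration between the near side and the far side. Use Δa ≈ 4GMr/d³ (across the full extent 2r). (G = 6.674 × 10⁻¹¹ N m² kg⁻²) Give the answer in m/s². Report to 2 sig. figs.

Near-to-far spans 2r, so the tidal difference is twice the near-to-center value: 4GMr/d³.
a_tidal = 4GMr/d³
        = 4 × (6.674 × 10⁻¹¹) × (8.6 × 10²⁷) × (1.1 × 10⁶) / (5.0 × 10⁹)³
        = 2.0 × 10⁻⁵ m/s²

2.0 × 10⁻⁵ m/s²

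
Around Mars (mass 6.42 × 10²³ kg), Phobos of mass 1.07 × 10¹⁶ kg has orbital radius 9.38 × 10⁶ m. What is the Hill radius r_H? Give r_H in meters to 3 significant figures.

1.66 × 10⁴ m

r_H ≈ a (m/3M)^(1/3)
    = (9.38 × 10⁶) × (1.07 × 10¹⁶ / (3 × 6.42 × 10²³))^(1/3)
    = 1.66 × 10⁴ m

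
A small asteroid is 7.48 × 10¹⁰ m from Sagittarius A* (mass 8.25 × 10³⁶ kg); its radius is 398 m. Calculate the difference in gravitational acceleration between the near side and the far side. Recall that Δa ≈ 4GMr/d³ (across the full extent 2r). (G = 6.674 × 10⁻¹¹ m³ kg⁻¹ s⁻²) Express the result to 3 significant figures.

a_tidal = 4GMr/d³
        = 4 × (6.674 × 10⁻¹¹) × (8.25 × 10³⁶) × (398) / (7.48 × 10¹⁰)³
        = 2.09 × 10⁻³ m/s²

2.09 × 10⁻³ m/s²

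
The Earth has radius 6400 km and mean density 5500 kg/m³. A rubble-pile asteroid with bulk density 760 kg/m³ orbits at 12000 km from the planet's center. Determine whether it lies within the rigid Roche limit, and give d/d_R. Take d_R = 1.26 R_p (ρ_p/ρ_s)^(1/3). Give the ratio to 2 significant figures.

inside; d/d_R ≈ 0.77

d_R = 1.26 × (6400 km) × (5500/760)^(1/3) = 15600 km
d/d_R = (12000) / (15600) = 0.77
Since d/d_R < 1, the body is inside the Roche limit.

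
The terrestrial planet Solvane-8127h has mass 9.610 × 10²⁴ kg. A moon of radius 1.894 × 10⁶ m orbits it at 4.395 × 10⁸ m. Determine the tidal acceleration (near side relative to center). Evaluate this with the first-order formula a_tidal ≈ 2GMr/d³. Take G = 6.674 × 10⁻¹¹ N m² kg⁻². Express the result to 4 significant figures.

a_tidal = 2GMr/d³
        = 2 × (6.674 × 10⁻¹¹) × (9.610 × 10²⁴) × (1.894 × 10⁶) / (4.395 × 10⁸)³
        = 2.862 × 10⁻⁵ m/s²

2.862 × 10⁻⁵ m/s²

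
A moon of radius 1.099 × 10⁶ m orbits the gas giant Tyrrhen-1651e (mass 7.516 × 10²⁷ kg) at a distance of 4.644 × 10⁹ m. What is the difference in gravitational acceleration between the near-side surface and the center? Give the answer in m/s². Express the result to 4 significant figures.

1.101 × 10⁻⁵ m/s²

Δa = 2GMr/d³
   = 2 × (6.674 × 10⁻¹¹) × (7.516 × 10²⁷) × (1.099 × 10⁶) / (4.644 × 10⁹)³
   = 1.101 × 10⁻⁵ m/s²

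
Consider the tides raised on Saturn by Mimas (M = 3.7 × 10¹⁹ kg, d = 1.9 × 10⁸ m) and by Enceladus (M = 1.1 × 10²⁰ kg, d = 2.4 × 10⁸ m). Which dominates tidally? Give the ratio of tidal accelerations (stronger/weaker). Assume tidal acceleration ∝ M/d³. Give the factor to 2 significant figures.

The tide-raising term goes as M/d³ (the gradient of a 1/d² field).
Mimas: (3.7 × 10¹⁹) / (1.9 × 10⁸)³ = 5.394 × 10⁻⁶
Enceladus: (1.1 × 10²⁰) / (2.4 × 10⁸)³ = 7.957 × 10⁻⁶
Ratio (larger/smaller) = 1.5

Enceladus, by a factor of ≈ 1.5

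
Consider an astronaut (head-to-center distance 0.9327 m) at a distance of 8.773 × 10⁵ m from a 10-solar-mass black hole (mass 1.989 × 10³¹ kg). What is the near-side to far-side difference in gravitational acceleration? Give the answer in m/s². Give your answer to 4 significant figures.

7.335 × 10³ m/s²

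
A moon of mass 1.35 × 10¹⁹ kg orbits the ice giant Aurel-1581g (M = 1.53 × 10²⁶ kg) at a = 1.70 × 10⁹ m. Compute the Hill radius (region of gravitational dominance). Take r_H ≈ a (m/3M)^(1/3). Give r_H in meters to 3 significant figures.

5.25 × 10⁶ m

r_H ≈ a (m/3M)^(1/3)
    = (1.70 × 10⁹) × (1.35 × 10¹⁹ / (3 × 1.53 × 10²⁶))^(1/3)
    = 5.25 × 10⁶ m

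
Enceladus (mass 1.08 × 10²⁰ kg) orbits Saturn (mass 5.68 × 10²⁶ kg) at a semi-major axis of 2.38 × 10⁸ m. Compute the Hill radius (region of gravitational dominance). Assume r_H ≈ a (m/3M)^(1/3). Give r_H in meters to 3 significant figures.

r_H ≈ a (m/3M)^(1/3)
    = (2.38 × 10⁸) × (1.08 × 10²⁰ / (3 × 5.68 × 10²⁶))^(1/3)
    = 9.49 × 10⁵ m

9.49 × 10⁵ m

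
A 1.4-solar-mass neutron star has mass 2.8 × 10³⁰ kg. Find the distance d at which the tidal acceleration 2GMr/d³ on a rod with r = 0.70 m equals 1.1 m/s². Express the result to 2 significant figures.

6.2 × 10⁶ m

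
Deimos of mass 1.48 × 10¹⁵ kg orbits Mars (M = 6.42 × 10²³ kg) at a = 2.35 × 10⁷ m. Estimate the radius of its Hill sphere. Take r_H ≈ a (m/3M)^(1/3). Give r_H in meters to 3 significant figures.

2.15 × 10⁴ m

r_H ≈ a (m/3M)^(1/3)
    = (2.35 × 10⁷) × (1.48 × 10¹⁵ / (3 × 6.42 × 10²³))^(1/3)
    = 2.15 × 10⁴ m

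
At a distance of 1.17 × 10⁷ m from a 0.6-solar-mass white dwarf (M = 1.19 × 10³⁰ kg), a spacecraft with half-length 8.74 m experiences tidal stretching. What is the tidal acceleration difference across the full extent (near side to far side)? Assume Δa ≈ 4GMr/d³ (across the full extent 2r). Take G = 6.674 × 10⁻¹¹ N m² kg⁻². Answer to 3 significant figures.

The field gradient is 2GM/d³; across the full diameter 2r the difference is 4GMr/d³.
Δa = 4GMr/d³
   = 4 × (6.674 × 10⁻¹¹) × (1.19 × 10³⁰) × (8.74) / (1.17 × 10⁷)³
   = 1.73 m/s²

1.73 m/s²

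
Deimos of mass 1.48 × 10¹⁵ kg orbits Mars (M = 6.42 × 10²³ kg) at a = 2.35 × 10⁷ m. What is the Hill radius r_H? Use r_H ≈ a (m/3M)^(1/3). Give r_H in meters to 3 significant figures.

2.15 × 10⁴ m

r_H ≈ a (m/3M)^(1/3)
    = (2.35 × 10⁷) × (1.48 × 10¹⁵ / (3 × 6.42 × 10²³))^(1/3)
    = 2.15 × 10⁴ m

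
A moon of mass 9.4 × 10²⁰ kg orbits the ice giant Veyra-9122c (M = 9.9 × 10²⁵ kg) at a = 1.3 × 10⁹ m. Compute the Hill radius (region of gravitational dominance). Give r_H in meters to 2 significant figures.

r_H ≈ a (m/3M)^(1/3)
    = (1.3 × 10⁹) × (9.4 × 10²⁰ / (3 × 9.9 × 10²⁵))^(1/3)
    = 1.9 × 10⁷ m

1.9 × 10⁷ m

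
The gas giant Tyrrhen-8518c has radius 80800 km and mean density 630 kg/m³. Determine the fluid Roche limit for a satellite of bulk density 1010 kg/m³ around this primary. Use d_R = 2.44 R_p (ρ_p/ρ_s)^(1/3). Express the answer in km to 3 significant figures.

1.68 × 10⁵ km

d_R = 2.44 × 80800 km × (630/1010)^(1/3)
    = 1.68 × 10⁵ km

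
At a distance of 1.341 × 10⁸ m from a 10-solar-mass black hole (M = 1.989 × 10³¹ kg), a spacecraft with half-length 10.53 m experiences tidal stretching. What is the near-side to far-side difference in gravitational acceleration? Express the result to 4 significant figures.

a_tidal = 4GMr/d³
        = 4 × (6.674 × 10⁻¹¹) × (1.989 × 10³¹) × (10.53) / (1.341 × 10⁸)³
        = 2.319 × 10⁻² m/s²

2.319 × 10⁻² m/s²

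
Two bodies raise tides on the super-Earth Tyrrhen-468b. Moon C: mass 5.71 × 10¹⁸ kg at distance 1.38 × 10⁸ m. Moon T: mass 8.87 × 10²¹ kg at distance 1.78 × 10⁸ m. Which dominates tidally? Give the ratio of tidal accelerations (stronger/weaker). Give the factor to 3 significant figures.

Moon T, by a factor of ≈ 724

Tidal acceleration ∝ M/d³, so compare M/d³ for each.
Moon C: (5.71 × 10¹⁸) / (1.38 × 10⁸)³ = 2.173 × 10⁻⁶
Moon T: (8.87 × 10²¹) / (1.78 × 10⁸)³ = 1.573 × 10⁻³
Ratio (larger/smaller) = 724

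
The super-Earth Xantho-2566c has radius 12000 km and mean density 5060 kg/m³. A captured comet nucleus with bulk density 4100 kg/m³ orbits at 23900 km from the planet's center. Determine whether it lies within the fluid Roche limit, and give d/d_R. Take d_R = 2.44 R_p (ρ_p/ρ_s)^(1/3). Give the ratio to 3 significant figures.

d_R = 2.44 × (12000 km) × (5060/4100)^(1/3) = 31410 km
d/d_R = (23900) / (31410) = 0.761
Since d/d_R < 1, the body is inside the Roche limit.

inside; d/d_R ≈ 0.761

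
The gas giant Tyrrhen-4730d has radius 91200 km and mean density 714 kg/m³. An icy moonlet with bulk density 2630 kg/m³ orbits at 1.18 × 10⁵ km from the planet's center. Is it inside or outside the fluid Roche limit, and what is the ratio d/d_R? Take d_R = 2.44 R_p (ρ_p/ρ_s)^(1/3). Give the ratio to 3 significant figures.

inside; d/d_R ≈ 0.819

d_R = 2.44 × (91200 km) × (714/2630)^(1/3) = 1.441 × 10⁵ km
d/d_R = (1.18 × 10⁵) / (1.441 × 10⁵) = 0.819
Since d/d_R < 1, the body is inside the Roche limit.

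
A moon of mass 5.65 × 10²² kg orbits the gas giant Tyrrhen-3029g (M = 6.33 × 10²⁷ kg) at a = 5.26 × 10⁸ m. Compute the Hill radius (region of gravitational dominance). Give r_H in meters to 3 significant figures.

r_H ≈ a (m/3M)^(1/3)
    = (5.26 × 10⁸) × (5.65 × 10²² / (3 × 6.33 × 10²⁷))^(1/3)
    = 7.57 × 10⁶ m

7.57 × 10⁶ m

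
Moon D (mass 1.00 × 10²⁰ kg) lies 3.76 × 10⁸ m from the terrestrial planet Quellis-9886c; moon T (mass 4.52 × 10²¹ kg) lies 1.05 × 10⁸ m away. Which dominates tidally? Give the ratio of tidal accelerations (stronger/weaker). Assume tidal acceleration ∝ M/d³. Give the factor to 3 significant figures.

Moon T, by a factor of ≈ 2080

Tidal stretch scales as M/d³; compute that for each body.
Moon D: (1.00 × 10²⁰) / (3.76 × 10⁸)³ = 1.881 × 10⁻⁶
Moon T: (4.52 × 10²¹) / (1.05 × 10⁸)³ = 3.905 × 10⁻³
Ratio (larger/smaller) = 2080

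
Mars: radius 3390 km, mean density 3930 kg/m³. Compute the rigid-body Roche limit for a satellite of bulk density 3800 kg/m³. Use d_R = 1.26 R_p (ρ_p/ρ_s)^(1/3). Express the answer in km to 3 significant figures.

d_R = 1.26 × 3390 km × (3930/3800)^(1/3)
    = 4320 km

4320 km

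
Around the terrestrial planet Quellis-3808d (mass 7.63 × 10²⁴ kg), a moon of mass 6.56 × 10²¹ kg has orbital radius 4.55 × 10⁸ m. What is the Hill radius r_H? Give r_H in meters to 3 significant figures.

3.00 × 10⁷ m

r_H ≈ a (m/3M)^(1/3)
    = (4.55 × 10⁸) × (6.56 × 10²¹ / (3 × 7.63 × 10²⁴))^(1/3)
    = 3.00 × 10⁷ m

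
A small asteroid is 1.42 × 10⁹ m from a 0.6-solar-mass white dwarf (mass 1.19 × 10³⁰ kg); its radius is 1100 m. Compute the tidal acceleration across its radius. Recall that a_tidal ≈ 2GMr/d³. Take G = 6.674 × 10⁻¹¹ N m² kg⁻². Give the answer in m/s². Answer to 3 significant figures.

6.10 × 10⁻⁵ m/s²

The tidal stretch is the gradient of GM/d² times the body's extent r, hence the 1/d³ dependence.
Δa = 2GMr/d³
   = 2 × (6.674 × 10⁻¹¹) × (1.19 × 10³⁰) × (1100) / (1.42 × 10⁹)³
   = 6.10 × 10⁻⁵ m/s²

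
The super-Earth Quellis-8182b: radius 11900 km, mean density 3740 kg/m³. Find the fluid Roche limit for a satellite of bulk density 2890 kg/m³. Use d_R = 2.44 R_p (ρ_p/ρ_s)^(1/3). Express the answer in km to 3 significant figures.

d_R = 2.44 × 11900 km × (3740/2890)^(1/3)
    = 31600 km

31600 km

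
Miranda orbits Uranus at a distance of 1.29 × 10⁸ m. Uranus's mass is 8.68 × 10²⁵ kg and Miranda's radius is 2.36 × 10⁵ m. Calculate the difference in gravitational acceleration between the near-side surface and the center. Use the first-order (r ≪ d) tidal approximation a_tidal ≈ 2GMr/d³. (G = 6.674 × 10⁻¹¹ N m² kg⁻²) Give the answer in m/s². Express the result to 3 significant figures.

1.27 × 10⁻³ m/s²

Δg = 2GMr/d³
   = 2 × (6.674 × 10⁻¹¹) × (8.68 × 10²⁵) × (2.36 × 10⁵) / (1.29 × 10⁸)³
   = 1.27 × 10⁻³ m/s²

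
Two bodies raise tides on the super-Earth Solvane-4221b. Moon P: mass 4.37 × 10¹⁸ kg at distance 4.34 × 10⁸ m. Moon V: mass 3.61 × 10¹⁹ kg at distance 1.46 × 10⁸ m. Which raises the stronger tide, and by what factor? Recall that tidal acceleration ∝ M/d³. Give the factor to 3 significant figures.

Compare M/d³ for the two perturbers:
Moon P: (4.37 × 10¹⁸) / (4.34 × 10⁸)³ = 5.346 × 10⁻⁸
Moon V: (3.61 × 10¹⁹) / (1.46 × 10⁸)³ = 1.160 × 10⁻⁵
Ratio (larger/smaller) = 217

Moon V, by a factor of ≈ 217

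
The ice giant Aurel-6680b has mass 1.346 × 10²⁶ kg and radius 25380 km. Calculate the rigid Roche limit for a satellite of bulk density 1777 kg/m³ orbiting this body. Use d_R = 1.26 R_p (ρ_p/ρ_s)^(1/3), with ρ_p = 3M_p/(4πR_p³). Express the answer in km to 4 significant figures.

33070 km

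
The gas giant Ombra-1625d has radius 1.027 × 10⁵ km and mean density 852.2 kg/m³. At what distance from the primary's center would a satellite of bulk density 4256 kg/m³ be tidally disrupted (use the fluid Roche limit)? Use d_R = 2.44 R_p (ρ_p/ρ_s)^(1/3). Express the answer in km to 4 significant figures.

d_R = 2.44 × 1.027 × 10⁵ km × (852.2/4256)^(1/3)
    = 1.466 × 10⁵ km

1.466 × 10⁵ km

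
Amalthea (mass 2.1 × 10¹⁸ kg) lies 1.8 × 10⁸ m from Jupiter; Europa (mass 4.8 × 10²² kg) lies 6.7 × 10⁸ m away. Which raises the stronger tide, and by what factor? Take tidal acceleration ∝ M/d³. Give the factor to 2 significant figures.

Europa, by a factor of ≈ 440

Compare M/d³ for the two perturbers:
Amalthea: (2.1 × 10¹⁸) / (1.8 × 10⁸)³ = 3.601 × 10⁻⁷
Europa: (4.8 × 10²²) / (6.7 × 10⁸)³ = 1.596 × 10⁻⁴
Ratio (larger/smaller) = 440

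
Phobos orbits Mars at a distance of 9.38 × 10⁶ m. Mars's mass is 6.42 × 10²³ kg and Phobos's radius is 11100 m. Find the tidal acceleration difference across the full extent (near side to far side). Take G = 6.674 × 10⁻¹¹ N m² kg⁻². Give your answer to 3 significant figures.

2.31 × 10⁻³ m/s²

The field gradient is 2GM/d³; across the full diameter 2r the difference is 4GMr/d³.
Δg = 4GMr/d³
   = 4 × (6.674 × 10⁻¹¹) × (6.42 × 10²³) × (11100) / (9.38 × 10⁶)³
   = 2.31 × 10⁻³ m/s²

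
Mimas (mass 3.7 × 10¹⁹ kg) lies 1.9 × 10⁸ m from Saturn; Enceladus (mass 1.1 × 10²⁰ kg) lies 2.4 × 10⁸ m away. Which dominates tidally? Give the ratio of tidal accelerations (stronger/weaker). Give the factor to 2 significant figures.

Enceladus, by a factor of ≈ 1.5

Tidal acceleration ∝ M/d³, so compare M/d³ for each.
Mimas: (3.7 × 10¹⁹) / (1.9 × 10⁸)³ = 5.394 × 10⁻⁶
Enceladus: (1.1 × 10²⁰) / (2.4 × 10⁸)³ = 7.957 × 10⁻⁶
Ratio (larger/smaller) = 1.5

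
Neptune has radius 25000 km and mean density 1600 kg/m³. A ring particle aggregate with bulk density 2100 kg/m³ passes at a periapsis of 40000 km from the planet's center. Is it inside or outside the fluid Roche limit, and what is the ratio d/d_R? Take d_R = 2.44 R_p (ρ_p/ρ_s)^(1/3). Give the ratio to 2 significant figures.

inside; d/d_R ≈ 0.72

d_R = 2.44 × (25000 km) × (1600/2100)^(1/3) = 55710 km
d/d_R = (40000) / (55710) = 0.72
Since d/d_R < 1, the body is inside the Roche limit.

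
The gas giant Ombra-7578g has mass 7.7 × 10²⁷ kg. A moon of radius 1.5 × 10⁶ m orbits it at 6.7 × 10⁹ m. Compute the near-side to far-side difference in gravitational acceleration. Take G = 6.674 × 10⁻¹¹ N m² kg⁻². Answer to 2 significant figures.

The field gradient is 2GM/d³; across the full diameter 2r the difference is 4GMr/d³.
Δg = 4GMr/d³
   = 4 × (6.674 × 10⁻¹¹) × (7.7 × 10²⁷) × (1.5 × 10⁶) / (6.7 × 10⁹)³
   = 1.0 × 10⁻⁵ m/s²

1.0 × 10⁻⁵ m/s²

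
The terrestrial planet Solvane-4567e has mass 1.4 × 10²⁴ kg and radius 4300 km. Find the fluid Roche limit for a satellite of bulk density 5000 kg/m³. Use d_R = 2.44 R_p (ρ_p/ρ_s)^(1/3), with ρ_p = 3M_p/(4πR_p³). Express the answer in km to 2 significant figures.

ρ_p = 3M_p/(4πR_p³) = 3 × (1.4 × 10²⁴) / (4π × (4.3 × 10⁶ m)³) = 4200 kg/m³
d_R = 2.44 × 4300 km × (4200/5000)^(1/3)
    = 9900 km

9900 km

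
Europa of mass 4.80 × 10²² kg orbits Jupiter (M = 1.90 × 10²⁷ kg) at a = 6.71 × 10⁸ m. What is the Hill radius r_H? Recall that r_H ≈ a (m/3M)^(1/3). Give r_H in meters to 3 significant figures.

1.37 × 10⁷ m

r_H ≈ a (m/3M)^(1/3)
    = (6.71 × 10⁸) × (4.80 × 10²² / (3 × 1.90 × 10²⁷))^(1/3)
    = 1.37 × 10⁷ m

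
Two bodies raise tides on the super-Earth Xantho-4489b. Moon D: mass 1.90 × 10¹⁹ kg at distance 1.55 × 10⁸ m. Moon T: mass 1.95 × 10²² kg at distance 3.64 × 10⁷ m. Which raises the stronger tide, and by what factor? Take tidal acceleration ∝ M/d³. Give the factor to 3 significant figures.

Moon T, by a factor of ≈ 79200

Compare M/d³ for the two perturbers:
Moon D: (1.90 × 10¹⁹) / (1.55 × 10⁸)³ = 5.102 × 10⁻⁶
Moon T: (1.95 × 10²²) / (3.64 × 10⁷)³ = 4.043 × 10⁻¹
Ratio (larger/smaller) = 79200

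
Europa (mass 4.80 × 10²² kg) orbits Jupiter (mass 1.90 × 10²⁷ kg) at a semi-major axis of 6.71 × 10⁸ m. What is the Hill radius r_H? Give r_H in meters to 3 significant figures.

1.37 × 10⁷ m

r_H ≈ a (m/3M)^(1/3)
    = (6.71 × 10⁸) × (4.80 × 10²² / (3 × 1.90 × 10²⁷))^(1/3)
    = 1.37 × 10⁷ m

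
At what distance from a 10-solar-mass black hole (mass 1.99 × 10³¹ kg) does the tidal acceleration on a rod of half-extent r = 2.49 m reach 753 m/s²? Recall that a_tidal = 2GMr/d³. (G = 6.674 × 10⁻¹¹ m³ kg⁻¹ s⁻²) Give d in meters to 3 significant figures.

2.06 × 10⁶ m

2GMr/d³ = a_tidal  ⇒  d = (2GMr / a_tidal)^(1/3)
d = (2 × 6.674×10⁻¹¹ × (1.99 × 10³¹) × (2.49) / (753))^(1/3)
  = 2.06 × 10⁶ m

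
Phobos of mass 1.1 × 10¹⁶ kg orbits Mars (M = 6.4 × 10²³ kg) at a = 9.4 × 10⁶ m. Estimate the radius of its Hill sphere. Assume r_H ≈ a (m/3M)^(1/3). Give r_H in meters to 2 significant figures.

r_H ≈ a (m/3M)^(1/3)
    = (9.4 × 10⁶) × (1.1 × 10¹⁶ / (3 × 6.4 × 10²³))^(1/3)
    = 1.7 × 10⁴ m

1.7 × 10⁴ m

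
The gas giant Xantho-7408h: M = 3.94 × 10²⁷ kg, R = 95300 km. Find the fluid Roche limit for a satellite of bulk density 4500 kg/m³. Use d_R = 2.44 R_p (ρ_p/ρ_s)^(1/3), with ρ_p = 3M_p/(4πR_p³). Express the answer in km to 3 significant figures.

ρ_p = 3M_p/(4πR_p³) = 3 × (3.94 × 10²⁷) / (4π × (9.53 × 10⁷ m)³) = 1090 kg/m³
d_R = 2.44 × 95300 km × (1090/4500)^(1/3)
    = 1.45 × 10⁵ km

1.45 × 10⁵ km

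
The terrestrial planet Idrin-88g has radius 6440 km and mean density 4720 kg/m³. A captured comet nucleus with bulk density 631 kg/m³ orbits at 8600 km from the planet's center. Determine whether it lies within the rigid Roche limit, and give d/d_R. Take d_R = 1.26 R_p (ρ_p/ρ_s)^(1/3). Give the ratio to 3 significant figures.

inside; d/d_R ≈ 0.542

d_R = 1.26 × (6440 km) × (4720/631)^(1/3) = 15870 km
d/d_R = (8600) / (15870) = 0.542
Since d/d_R < 1, the body is inside the Roche limit.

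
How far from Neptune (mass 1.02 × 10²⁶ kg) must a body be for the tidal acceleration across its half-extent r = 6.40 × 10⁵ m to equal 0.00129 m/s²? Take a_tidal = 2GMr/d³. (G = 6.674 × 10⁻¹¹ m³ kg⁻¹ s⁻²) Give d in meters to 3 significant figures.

2GMr/d³ = a_tidal  ⇒  d = (2GMr / a_tidal)^(1/3)
d = (2 × 6.674×10⁻¹¹ × (1.02 × 10²⁶) × (6.40 × 10⁵) / (0.00129))^(1/3)
  = 1.89 × 10⁸ m

1.89 × 10⁸ m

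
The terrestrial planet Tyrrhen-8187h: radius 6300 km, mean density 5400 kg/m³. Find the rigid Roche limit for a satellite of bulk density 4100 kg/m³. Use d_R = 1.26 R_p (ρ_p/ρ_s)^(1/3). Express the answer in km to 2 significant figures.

d_R = 1.26 × 6300 km × (5400/4100)^(1/3)
    = 8700 km

8700 km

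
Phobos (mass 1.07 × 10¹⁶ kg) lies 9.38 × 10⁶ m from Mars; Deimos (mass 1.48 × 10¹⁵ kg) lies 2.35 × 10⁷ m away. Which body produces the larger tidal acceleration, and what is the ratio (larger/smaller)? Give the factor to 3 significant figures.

Tidal acceleration ∝ M/d³, so compare M/d³ for each.
Phobos: (1.07 × 10¹⁶) / (9.38 × 10⁶)³ = 1.297 × 10⁻⁵
Deimos: (1.48 × 10¹⁵) / (2.35 × 10⁷)³ = 1.140 × 10⁻⁷
Ratio (larger/smaller) = 114

Phobos, by a factor of ≈ 114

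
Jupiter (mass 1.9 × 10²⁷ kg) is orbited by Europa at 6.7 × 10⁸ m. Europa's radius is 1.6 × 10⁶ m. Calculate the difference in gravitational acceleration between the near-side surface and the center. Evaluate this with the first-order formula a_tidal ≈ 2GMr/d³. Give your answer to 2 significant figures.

1.3 × 10⁻³ m/s²

a_tidal = 2GMr/d³
        = 2 × (6.674 × 10⁻¹¹) × (1.9 × 10²⁷) × (1.6 × 10⁶) / (6.7 × 10⁸)³
        = 1.3 × 10⁻³ m/s²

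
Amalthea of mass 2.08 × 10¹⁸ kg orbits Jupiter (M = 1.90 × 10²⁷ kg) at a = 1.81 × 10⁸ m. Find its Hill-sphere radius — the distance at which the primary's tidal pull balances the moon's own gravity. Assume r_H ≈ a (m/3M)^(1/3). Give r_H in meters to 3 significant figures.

r_H ≈ a (m/3M)^(1/3)
    = (1.81 × 10⁸) × (2.08 × 10¹⁸ / (3 × 1.90 × 10²⁷))^(1/3)
    = 1.29 × 10⁵ m

1.29 × 10⁵ m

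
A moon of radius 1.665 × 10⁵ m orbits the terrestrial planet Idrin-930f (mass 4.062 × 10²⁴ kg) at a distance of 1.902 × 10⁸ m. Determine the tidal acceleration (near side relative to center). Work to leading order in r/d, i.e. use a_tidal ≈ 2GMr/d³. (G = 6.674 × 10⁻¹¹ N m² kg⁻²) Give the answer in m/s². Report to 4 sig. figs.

Differencing GM/(d−r)² and GM/d² to first order in r/d gives 2GMr/d³.
Δg = 2GMr/d³
   = 2 × (6.674 × 10⁻¹¹) × (4.062 × 10²⁴) × (1.665 × 10⁵) / (1.902 × 10⁸)³
   = 1.312 × 10⁻⁵ m/s²

1.312 × 10⁻⁵ m/s²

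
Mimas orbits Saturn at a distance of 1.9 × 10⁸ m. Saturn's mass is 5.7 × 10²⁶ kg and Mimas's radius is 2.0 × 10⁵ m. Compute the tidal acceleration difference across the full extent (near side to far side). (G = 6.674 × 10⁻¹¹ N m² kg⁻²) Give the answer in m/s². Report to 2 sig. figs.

a_tidal = 4GMr/d³
        = 4 × (6.674 × 10⁻¹¹) × (5.7 × 10²⁶) × (2.0 × 10⁵) / (1.9 × 10⁸)³
        = 4.4 × 10⁻³ m/s²

4.4 × 10⁻³ m/s²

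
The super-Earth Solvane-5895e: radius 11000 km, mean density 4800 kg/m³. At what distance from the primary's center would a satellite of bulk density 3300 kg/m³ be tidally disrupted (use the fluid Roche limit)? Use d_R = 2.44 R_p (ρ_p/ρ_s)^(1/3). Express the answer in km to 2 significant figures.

d_R = 2.44 × 11000 km × (4800/3300)^(1/3)
    = 30000 km

30000 km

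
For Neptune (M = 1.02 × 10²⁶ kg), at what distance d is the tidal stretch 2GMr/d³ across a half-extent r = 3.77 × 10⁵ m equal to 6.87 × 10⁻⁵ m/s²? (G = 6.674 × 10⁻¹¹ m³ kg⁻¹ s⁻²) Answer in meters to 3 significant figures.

2GMr/d³ = a_tidal  ⇒  d = (2GMr / a_tidal)^(1/3)
d = (2 × 6.674×10⁻¹¹ × (1.02 × 10²⁶) × (3.77 × 10⁵) / (6.87 × 10⁻⁵))^(1/3)
  = 4.21 × 10⁸ m

4.21 × 10⁸ m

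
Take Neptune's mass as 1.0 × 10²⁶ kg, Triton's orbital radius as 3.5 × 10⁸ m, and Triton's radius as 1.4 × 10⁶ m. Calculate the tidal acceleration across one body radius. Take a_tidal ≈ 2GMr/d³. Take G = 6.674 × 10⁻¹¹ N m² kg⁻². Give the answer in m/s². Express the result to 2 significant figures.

The tidal stretch is the gradient of GM/d² times the body's extent r, hence the 1/d³ dependence.
Δa = 2GMr/d³
   = 2 × (6.674 × 10⁻¹¹) × (1.0 × 10²⁶) × (1.4 × 10⁶) / (3.5 × 10⁸)³
   = 4.4 × 10⁻⁴ m/s²

4.4 × 10⁻⁴ m/s²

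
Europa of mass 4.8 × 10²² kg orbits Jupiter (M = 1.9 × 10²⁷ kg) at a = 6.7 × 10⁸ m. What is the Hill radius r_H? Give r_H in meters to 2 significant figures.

1.4 × 10⁷ m

r_H ≈ a (m/3M)^(1/3)
    = (6.7 × 10⁸) × (4.8 × 10²² / (3 × 1.9 × 10²⁷))^(1/3)
    = 1.4 × 10⁷ m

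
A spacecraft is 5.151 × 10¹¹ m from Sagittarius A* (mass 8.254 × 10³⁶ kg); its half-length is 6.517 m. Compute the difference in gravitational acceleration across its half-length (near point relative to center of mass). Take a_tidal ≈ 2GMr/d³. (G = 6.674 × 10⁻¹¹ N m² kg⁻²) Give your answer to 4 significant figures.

Since r ≪ d, expand the inverse-square field across one radius to get the leading 2GMr/d³ term.
Δg = 2GMr/d³
   = 2 × (6.674 × 10⁻¹¹) × (8.254 × 10³⁶) × (6.517) / (5.151 × 10¹¹)³
   = 5.254 × 10⁻⁸ m/s²

5.254 × 10⁻⁸ m/s²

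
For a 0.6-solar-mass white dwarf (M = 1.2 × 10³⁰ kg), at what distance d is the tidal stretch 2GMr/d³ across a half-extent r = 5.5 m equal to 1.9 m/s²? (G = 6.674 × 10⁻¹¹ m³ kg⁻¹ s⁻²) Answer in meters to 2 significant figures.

2GMr/d³ = a_tidal  ⇒  d = (2GMr / a_tidal)^(1/3)
d = (2 × 6.674×10⁻¹¹ × (1.2 × 10³⁰) × (5.5) / (1.9))^(1/3)
  = 7.7 × 10⁶ m

7.7 × 10⁶ m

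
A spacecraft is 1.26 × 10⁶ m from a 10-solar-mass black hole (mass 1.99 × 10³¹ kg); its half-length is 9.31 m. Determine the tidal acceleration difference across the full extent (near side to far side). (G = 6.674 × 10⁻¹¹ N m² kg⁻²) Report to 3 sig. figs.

2.47 × 10⁴ m/s²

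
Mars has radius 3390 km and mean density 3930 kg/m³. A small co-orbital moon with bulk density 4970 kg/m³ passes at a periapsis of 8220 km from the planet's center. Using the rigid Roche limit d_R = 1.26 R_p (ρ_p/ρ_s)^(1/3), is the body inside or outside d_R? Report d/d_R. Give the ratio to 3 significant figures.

outside; d/d_R ≈ 2.08

d_R = 1.26 × (3390 km) × (3930/4970)^(1/3) = 3950 km
d/d_R = (8220) / (3950) = 2.08
Since d/d_R > 1, the body is outside the Roche limit.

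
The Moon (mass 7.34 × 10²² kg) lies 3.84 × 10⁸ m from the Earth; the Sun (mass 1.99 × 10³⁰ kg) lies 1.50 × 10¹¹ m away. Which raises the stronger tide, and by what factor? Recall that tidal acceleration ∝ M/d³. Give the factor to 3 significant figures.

Tidal stretch scales as M/d³; compute that for each body.
The Moon: (7.34 × 10²²) / (3.84 × 10⁸)³ = 1.296 × 10⁻³
The Sun: (1.99 × 10³⁰) / (1.50 × 10¹¹)³ = 5.896 × 10⁻⁴
Ratio (larger/smaller) = 2.20

The Moon, by a factor of ≈ 2.20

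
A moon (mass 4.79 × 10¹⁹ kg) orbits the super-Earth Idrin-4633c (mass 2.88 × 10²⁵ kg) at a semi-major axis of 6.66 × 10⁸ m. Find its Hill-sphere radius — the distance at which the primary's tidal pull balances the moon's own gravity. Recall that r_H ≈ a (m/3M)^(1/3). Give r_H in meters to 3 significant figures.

r_H ≈ a (m/3M)^(1/3)
    = (6.66 × 10⁸) × (4.79 × 10¹⁹ / (3 × 2.88 × 10²⁵))^(1/3)
    = 5.47 × 10⁶ m

5.47 × 10⁶ m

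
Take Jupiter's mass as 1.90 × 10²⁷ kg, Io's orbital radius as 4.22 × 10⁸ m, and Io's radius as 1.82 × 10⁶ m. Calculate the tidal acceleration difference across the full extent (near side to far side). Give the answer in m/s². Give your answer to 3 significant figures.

1.23 × 10⁻² m/s²

Near-to-far spans 2r, so the tidal difference is twice the near-to-center value: 4GMr/d³.
a_tidal = 4GMr/d³
        = 4 × (6.674 × 10⁻¹¹) × (1.90 × 10²⁷) × (1.82 × 10⁶) / (4.22 × 10⁸)³
        = 1.23 × 10⁻² m/s²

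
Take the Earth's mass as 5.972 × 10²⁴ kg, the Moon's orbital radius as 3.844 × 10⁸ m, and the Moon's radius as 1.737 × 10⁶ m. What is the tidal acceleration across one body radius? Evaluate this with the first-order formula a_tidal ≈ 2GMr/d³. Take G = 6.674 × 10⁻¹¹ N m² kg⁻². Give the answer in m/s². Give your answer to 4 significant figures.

2.438 × 10⁻⁵ m/s²

Δa = 2GMr/d³
   = 2 × (6.674 × 10⁻¹¹) × (5.972 × 10²⁴) × (1.737 × 10⁶) / (3.844 × 10⁸)³
   = 2.438 × 10⁻⁵ m/s²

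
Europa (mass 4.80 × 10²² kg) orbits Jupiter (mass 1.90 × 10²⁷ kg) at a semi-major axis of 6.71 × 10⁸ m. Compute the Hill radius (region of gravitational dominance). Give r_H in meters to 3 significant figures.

1.37 × 10⁷ m

r_H ≈ a (m/3M)^(1/3)
    = (6.71 × 10⁸) × (4.80 × 10²² / (3 × 1.90 × 10²⁷))^(1/3)
    = 1.37 × 10⁷ m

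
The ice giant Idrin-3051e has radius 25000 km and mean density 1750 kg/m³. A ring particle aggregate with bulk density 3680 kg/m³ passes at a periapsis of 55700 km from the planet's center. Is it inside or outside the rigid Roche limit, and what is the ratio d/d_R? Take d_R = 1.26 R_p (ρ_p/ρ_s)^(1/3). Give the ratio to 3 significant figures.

outside; d/d_R ≈ 2.27

d_R = 1.26 × (25000 km) × (1750/3680)^(1/3) = 24590 km
d/d_R = (55700) / (24590) = 2.27
Since d/d_R > 1, the body is outside the Roche limit.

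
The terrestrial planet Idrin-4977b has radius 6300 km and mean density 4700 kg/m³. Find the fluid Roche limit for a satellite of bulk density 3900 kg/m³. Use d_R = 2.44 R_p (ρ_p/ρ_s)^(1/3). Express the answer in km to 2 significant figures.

16000 km

d_R = 2.44 × 6300 km × (4700/3900)^(1/3)
    = 16000 km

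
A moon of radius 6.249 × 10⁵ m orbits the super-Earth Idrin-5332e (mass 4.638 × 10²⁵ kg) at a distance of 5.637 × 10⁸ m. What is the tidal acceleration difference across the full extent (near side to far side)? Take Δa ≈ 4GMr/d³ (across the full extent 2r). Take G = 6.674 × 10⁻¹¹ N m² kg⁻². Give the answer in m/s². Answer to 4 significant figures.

a_tidal = 4GMr/d³
        = 4 × (6.674 × 10⁻¹¹) × (4.638 × 10²⁵) × (6.249 × 10⁵) / (5.637 × 10⁸)³
        = 4.320 × 10⁻⁵ m/s²

4.320 × 10⁻⁵ m/s²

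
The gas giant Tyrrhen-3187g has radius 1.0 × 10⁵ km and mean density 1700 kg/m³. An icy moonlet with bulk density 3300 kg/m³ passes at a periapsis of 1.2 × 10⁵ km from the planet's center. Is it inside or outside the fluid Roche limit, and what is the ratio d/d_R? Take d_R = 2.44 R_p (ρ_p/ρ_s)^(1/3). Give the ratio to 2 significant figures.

inside; d/d_R ≈ 0.61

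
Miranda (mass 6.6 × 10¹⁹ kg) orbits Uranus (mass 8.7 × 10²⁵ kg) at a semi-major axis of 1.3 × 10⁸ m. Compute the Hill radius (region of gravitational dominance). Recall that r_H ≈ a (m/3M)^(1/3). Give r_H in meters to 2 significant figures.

8.2 × 10⁵ m

r_H ≈ a (m/3M)^(1/3)
    = (1.3 × 10⁸) × (6.6 × 10¹⁹ / (3 × 8.7 × 10²⁵))^(1/3)
    = 8.2 × 10⁵ m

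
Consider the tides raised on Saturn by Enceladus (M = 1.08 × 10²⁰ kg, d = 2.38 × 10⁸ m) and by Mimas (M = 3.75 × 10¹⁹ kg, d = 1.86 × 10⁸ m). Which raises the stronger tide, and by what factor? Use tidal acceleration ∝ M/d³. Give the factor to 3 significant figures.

Enceladus, by a factor of ≈ 1.37

Compare M/d³ for the two perturbers:
Enceladus: (1.08 × 10²⁰) / (2.38 × 10⁸)³ = 8.011 × 10⁻⁶
Mimas: (3.75 × 10¹⁹) / (1.86 × 10⁸)³ = 5.828 × 10⁻⁶
Ratio (larger/smaller) = 1.37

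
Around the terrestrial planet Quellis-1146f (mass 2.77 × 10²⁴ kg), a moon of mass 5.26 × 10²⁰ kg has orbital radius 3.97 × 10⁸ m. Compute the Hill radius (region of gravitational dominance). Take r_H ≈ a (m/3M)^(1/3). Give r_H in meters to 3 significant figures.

1.58 × 10⁷ m

r_H ≈ a (m/3M)^(1/3)
    = (3.97 × 10⁸) × (5.26 × 10²⁰ / (3 × 2.77 × 10²⁴))^(1/3)
    = 1.58 × 10⁷ m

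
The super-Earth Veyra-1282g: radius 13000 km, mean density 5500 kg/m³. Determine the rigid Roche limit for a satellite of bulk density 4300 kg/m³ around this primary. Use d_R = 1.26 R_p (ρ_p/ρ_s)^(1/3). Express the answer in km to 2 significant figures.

18000 km

d_R = 1.26 × 13000 km × (5500/4300)^(1/3)
    = 18000 km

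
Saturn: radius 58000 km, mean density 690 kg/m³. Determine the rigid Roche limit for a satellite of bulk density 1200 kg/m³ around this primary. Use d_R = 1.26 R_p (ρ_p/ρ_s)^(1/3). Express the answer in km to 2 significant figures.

61000 km

d_R = 1.26 × 58000 km × (690/1200)^(1/3)
    = 61000 km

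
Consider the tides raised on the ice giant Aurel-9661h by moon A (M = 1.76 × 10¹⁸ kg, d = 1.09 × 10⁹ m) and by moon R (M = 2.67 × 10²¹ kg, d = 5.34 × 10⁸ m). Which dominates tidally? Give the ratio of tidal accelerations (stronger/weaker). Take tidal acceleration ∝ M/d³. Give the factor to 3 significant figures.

Moon R, by a factor of ≈ 12900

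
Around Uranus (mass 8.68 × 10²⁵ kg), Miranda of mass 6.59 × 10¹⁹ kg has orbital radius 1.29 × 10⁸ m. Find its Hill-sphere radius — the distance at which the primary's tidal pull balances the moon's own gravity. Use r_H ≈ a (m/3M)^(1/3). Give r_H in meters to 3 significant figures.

8.16 × 10⁵ m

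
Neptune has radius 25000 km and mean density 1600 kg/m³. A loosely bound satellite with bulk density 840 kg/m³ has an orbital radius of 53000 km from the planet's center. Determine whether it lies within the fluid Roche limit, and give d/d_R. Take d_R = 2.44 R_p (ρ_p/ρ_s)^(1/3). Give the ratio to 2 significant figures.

d_R = 2.44 × (25000 km) × (1600/840)^(1/3) = 75620 km
d/d_R = (53000) / (75620) = 0.70
Since d/d_R < 1, the body is inside the Roche limit.

inside; d/d_R ≈ 0.70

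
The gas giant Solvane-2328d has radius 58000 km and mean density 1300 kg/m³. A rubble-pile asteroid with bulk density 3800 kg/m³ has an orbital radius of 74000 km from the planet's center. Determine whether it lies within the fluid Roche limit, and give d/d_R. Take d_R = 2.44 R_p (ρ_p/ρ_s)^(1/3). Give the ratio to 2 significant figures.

inside; d/d_R ≈ 0.75

d_R = 2.44 × (58000 km) × (1300/3800)^(1/3) = 98980 km
d/d_R = (74000) / (98980) = 0.75
Since d/d_R < 1, the body is inside the Roche limit.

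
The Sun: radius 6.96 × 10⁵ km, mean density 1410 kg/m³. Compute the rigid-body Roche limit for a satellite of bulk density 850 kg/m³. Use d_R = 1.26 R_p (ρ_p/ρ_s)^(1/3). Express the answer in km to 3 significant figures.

1.04 × 10⁶ km

d_R = 1.26 × 6.96 × 10⁵ km × (1410/850)^(1/3)
    = 1.04 × 10⁶ km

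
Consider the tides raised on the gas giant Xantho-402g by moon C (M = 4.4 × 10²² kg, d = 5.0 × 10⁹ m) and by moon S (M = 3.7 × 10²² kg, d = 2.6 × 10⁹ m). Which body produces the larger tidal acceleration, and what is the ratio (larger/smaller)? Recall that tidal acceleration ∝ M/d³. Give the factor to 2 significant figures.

Moon S, by a factor of ≈ 6.0

Tidal acceleration ∝ M/d³, so compare M/d³ for each.
Moon C: (4.4 × 10²²) / (5.0 × 10⁹)³ = 3.520 × 10⁻⁷
Moon S: (3.7 × 10²²) / (2.6 × 10⁹)³ = 2.105 × 10⁻⁶
Ratio (larger/smaller) = 6.0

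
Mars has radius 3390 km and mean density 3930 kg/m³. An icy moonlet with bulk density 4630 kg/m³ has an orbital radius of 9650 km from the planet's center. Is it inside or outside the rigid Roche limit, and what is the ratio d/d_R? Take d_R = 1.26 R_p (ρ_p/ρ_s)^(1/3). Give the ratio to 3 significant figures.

d_R = 1.26 × (3390 km) × (3930/4630)^(1/3) = 4044 km
d/d_R = (9650) / (4044) = 2.39
Since d/d_R > 1, the body is outside the Roche limit.

outside; d/d_R ≈ 2.39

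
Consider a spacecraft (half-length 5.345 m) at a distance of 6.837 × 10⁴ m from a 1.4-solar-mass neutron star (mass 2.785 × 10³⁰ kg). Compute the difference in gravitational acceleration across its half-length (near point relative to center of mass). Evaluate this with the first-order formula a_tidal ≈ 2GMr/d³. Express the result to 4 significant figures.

6.217 × 10⁶ m/s²

Since r ≪ d, expand the inverse-square field across one radius to get the leading 2GMr/d³ term.
Δa = 2GMr/d³
   = 2 × (6.674 × 10⁻¹¹) × (2.785 × 10³⁰) × (5.345) / (6.837 × 10⁴)³
   = 6.217 × 10⁶ m/s²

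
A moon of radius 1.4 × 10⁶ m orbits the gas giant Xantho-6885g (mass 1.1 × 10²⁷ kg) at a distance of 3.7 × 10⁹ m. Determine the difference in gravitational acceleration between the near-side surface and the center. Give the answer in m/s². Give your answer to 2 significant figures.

a_tidal = 2GMr/d³
        = 2 × (6.674 × 10⁻¹¹) × (1.1 × 10²⁷) × (1.4 × 10⁶) / (3.7 × 10⁹)³
        = 4.1 × 10⁻⁶ m/s²

4.1 × 10⁻⁶ m/s²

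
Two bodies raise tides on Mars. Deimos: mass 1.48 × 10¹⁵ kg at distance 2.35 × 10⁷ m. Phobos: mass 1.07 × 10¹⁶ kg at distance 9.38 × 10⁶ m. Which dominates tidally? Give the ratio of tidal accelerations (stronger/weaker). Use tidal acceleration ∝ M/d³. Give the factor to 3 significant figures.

Phobos, by a factor of ≈ 114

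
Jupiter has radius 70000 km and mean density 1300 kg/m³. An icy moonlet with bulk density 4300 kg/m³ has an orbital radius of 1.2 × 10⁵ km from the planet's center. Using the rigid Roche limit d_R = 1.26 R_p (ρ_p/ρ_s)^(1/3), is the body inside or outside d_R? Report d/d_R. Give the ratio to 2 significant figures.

d_R = 1.26 × (70000 km) × (1300/4300)^(1/3) = 59200 km
d/d_R = (1.2 × 10⁵) / (59200) = 2.0
Since d/d_R > 1, the body is outside the Roche limit.

outside; d/d_R ≈ 2.0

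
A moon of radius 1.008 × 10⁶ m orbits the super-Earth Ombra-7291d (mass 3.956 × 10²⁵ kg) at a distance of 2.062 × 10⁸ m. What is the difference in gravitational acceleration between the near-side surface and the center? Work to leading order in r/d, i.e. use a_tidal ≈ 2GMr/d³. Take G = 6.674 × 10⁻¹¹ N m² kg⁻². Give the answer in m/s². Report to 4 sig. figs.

6.071 × 10⁻⁴ m/s²

The tidal stretch is the gradient of GM/d² times the body's extent r, hence the 1/d³ dependence.
a_tidal = 2GMr/d³
        = 2 × (6.674 × 10⁻¹¹) × (3.956 × 10²⁵) × (1.008 × 10⁶) / (2.062 × 10⁸)³
        = 6.071 × 10⁻⁴ m/s²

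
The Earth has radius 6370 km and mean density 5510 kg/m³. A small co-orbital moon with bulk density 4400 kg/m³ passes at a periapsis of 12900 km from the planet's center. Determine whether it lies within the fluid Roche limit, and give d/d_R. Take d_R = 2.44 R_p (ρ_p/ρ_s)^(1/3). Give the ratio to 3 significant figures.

d_R = 2.44 × (6370 km) × (5510/4400)^(1/3) = 16750 km
d/d_R = (12900) / (16750) = 0.770
Since d/d_R < 1, the body is inside the Roche limit.

inside; d/d_R ≈ 0.770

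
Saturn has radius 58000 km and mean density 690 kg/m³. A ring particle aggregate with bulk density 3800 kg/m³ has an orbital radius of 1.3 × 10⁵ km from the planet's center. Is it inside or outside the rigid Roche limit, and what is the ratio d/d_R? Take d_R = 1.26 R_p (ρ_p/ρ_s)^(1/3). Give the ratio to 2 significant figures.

outside; d/d_R ≈ 3.1

d_R = 1.26 × (58000 km) × (690/3800)^(1/3) = 41380 km
d/d_R = (1.3 × 10⁵) / (41380) = 3.1
Since d/d_R > 1, the body is outside the Roche limit.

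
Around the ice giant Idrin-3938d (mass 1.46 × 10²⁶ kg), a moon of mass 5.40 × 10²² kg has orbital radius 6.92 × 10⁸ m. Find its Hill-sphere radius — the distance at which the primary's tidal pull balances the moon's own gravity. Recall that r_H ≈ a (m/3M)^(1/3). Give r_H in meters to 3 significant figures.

r_H ≈ a (m/3M)^(1/3)
    = (6.92 × 10⁸) × (5.40 × 10²² / (3 × 1.46 × 10²⁶))^(1/3)
    = 3.44 × 10⁷ m

3.44 × 10⁷ m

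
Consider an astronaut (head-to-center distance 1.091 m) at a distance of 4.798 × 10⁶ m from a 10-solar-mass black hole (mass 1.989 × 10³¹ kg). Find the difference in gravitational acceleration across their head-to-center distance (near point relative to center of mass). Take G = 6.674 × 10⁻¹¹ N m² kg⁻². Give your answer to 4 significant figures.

a_tidal = 2GMr/d³
        = 2 × (6.674 × 10⁻¹¹) × (1.989 × 10³¹) × (1.091) / (4.798 × 10⁶)³
        = 2.622 × 10¹ m/s²

2.622 × 10¹ m/s²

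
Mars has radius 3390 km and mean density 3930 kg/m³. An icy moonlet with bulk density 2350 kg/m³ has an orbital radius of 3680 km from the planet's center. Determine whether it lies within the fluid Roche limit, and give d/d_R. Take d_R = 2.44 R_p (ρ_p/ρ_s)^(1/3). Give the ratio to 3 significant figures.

inside; d/d_R ≈ 0.375

d_R = 2.44 × (3390 km) × (3930/2350)^(1/3) = 9818 km
d/d_R = (3680) / (9818) = 0.375
Since d/d_R < 1, the body is inside the Roche limit.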